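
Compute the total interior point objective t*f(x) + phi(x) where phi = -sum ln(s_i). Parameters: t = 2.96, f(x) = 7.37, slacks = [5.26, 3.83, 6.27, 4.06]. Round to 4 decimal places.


Step 1: Compute log-barrier.
ln values: [1.6601, 1.3429, 1.8358, 1.4012]
phi = -(1.6601 + 1.3429 + 1.8358 + 1.4012) = -6.24
Step 2: Compute augmented objective.
t*f(x) = 2.96*7.37 = 21.8152
Total = 21.8152 - 6.24 = 15.5752


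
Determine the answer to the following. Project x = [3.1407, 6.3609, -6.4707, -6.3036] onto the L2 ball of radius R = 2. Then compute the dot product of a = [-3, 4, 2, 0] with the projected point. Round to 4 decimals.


Step 1: Compute ||x|| (intermediates to 6 decimals).
||x|| = sqrt(3.1407^2 + 6.3609^2 + (-6.4707)^2 + (-6.3036)^2) = 11.486095
Step 2: Project.
Since ||x|| > R, scale = R/||x|| = 2/11.486095 = 0.174124, proj(x) = scale * x
proj(x) = [0.546871, 1.107585, -1.126704, -1.097608]
Step 3: Dot product.
a^T * proj(x) = -3*0.546871 + 4*1.107585 + 2*(-1.126704) + 0*(-1.097608) = 0.5363


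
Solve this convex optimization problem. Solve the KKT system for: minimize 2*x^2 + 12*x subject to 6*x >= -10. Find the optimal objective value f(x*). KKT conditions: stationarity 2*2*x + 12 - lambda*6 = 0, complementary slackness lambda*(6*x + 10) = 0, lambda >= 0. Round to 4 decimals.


Step 1: Try lambda = 0 (constraint inactive).
x_unc = -12/(2*2) = -3.0
Check: 6*-3.0 = -18.0 < -10 -- violated!
Step 2: Constraint must be active: 6*x = -10
x* = -10/6 = -5/3 = -1.6667 (rounded; the exact value -5/3 is used below)
lambda = (2*2*(-5/3) + 12)/6 = 0.8889
Step 3: Compute optimal value.
f(x*) = 2*(-5/3)^2 + 12*(-5/3) = -14.4444


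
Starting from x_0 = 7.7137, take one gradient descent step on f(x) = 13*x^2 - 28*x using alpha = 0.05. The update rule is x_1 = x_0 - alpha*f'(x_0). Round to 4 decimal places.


We compute the gradient at x_0 and apply the update.
f'(x) = 26*x - 28
f'(7.7137) = 26*7.7137 - 28 = 172.5562
x_1 = 7.7137 - 0.05*172.5562 = -0.9141


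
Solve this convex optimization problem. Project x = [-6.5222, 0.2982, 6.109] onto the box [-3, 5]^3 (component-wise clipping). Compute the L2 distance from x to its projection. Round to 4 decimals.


Project each component onto [-3, 5].
clip(-6.5222) = -3.0, clip(0.2982) = 0.2982, clip(6.109) = 5.0
Projection = [-3.0, 0.2982, 5.0]
Squared diffs: [12.4059, 0.0, 1.2299]
Distance = sqrt(13.6358) = 3.6927


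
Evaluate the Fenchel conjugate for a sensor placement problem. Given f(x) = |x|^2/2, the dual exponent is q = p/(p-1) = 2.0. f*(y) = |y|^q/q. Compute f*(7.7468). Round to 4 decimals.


The conjugate exponent q satisfies 1/p + 1/q = 1.
p = 2, so q = 2/(2 - 1) = 2.0
|y|^q = 7.7468^2.0 = 60.0129
f*(7.7468) = 60.0129 / 2.0 = 30.0065


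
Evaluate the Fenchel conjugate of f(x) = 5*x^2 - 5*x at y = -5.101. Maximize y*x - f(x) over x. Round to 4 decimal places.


f*(y) = sup_x {y*x - a*x^2 - b*x} = sup_x {(y-b)*x - a*x^2}
FOC: (y - b) - 2a*x = 0 => x* = (y - b)/(2a)
x* = (-5.101 + 5)/(2*5) = -0.0101
f*(-5.101) = (y-b)^2/(4a) = (-5.101 + 5)^2/(4*5)
= 0.0102/20 = 0.0005


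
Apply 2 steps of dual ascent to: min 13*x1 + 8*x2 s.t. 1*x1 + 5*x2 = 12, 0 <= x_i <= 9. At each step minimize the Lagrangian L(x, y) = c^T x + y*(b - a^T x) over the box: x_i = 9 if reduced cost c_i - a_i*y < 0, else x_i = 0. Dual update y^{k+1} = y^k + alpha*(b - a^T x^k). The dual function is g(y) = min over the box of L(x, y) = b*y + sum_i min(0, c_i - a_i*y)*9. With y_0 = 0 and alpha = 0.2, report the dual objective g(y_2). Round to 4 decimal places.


Dual ascent for LP: min 13*x1 + 8*x2, 1*x1 + 5*x2 = 12, 0 <= x_i <= 9
Step 1: y^k = 0.0, reduced costs: (13.0, 8.0)
  x^k = (0.0, 0.0), subgradient = b - a^T x = 12.0
  y^{k+1} = 0.0 + 0.2*12.0 = 2.4
Step 2: y^k = 2.4, reduced costs: (10.6, -4.0)
  x^k = (0.0, 9.0), subgradient = b - a^T x = -33.0
  y^{k+1} = 2.4 + 0.2*-33.0 = -4.2
Dual objective at y_2 = -4.2: reduced costs (17.2, 29.0), box minimizer x = (0.0, 0.0)
g(y_2) = b*y + (c1 - a1*y)*x1 + (c2 - a2*y)*x2 = 12*(-4.2) + 17.2*0.0 + 29.0*0.0 = -50.4 + 0.0 + 0.0 = -50.4


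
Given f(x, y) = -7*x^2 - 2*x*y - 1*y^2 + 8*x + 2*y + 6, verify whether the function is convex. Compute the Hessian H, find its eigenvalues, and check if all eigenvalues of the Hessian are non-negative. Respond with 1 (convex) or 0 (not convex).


The Hessian of f(x,y) = -7*x^2 - 2*x*y - 1*y^2 + 8*x + 2*y + 6 is:
H = [[-14, -2], [-2, -2]]
Trace = -14 - 2 = -16
Determinant = -14*-2 - (-2)^2 = 24
Discriminant = (-16)^2 - 4*24 = 160.0
Eigenvalues: lambda_1 = -14.3246, lambda_2 = -1.6754
The function is not convex.

0


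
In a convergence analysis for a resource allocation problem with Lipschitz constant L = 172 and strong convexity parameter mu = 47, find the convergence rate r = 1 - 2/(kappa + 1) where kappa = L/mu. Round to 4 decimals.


Step 1: Compute the condition number.
kappa = L/mu = 172/47 = 3.6596
Step 2: Compute the convergence rate.
r = 1 - 2/(kappa + 1) = 1 - 2*mu/(L + mu) = (L - mu)/(L + mu) = 125/219 = 0.5708


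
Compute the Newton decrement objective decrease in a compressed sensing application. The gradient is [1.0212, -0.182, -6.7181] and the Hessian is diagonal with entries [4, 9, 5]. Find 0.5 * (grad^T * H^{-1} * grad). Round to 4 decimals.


Step 1: H is diagonal, so H^(-1) * g = [0.2553, -0.0202, -1.3436].
Step 2: g^T H^(-1) g = sum_i g_i^2 / H_ii
  = (1.0212)^2/4 + (-0.182)^2/9 + (-6.7181)^2/5
  = 0.2607 + 0.0037 + 9.0266 = 9.291
Step 3: Objective decrease = 0.5 * g^T H^(-1) g = 4.6455


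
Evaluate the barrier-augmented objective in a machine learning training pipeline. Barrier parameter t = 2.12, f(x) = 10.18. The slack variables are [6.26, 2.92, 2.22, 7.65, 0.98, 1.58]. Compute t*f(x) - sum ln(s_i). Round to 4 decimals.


Step 1: Compute log-barrier.
ln values: [1.8342, 1.0716, 0.7975, 2.0347, -0.0202, 0.4574]
phi = -(1.8342 + 1.0716 + 0.7975 + 2.0347 - 0.0202 + 0.4574) = -6.1752
Step 2: Compute augmented objective.
t*f(x) = 2.12*10.18 = 21.5816
Total = 21.5816 - 6.1752 = 15.4064


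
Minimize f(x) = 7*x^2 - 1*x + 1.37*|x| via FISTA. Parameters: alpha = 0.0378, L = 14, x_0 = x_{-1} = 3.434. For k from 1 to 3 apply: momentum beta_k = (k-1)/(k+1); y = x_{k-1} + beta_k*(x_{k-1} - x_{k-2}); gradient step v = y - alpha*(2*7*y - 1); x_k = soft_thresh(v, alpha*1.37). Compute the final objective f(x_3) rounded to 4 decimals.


FISTA on f(x) = 7*x^2 - 1*x + 1.37*|x|
L = 14, alpha = 0.0378
Iteration 1: beta = 0.0, y = 3.434 + 0.0*(3.434 - 3.434) = 3.434
  grad(y) = 47.076, v = y - alpha*grad = 1.6545
  prox(v) = soft_thresh(1.6545, 0.0518) = 1.6027
Iteration 2: beta = 0.3333, y = 1.6027 + 0.3333*(1.6027 - 3.434) = 0.9923
  grad(y) = 12.8925, v = y - alpha*grad = 0.505
  prox(v) = soft_thresh(0.505, 0.0518) = 0.4532
Iteration 3: beta = 0.5, y = 0.4532 + 0.5*(0.4532 - 1.6027) = -0.1216
  grad(y) = -2.702, v = y - alpha*grad = -0.0194
  prox(v) = soft_thresh(-0.0194, 0.0518) = 0.0
f(x_3) = 7*0.0^2 - 1*0.0 + 1.37*|0.0| = 0.0


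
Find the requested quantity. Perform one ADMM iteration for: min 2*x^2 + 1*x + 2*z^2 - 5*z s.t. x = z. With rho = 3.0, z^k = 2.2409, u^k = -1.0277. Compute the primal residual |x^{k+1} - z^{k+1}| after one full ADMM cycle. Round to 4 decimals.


ADMM iteration with rho = 3.0, z^k = 2.2409, u^k = -1.0277
Step 1: x-update.
Minimize 2*x^2 + 1*x + (3.0/2)*(x - 2.2409 - 1.0277)^2
FOC: (2*2 + 3.0)*x = -1 + 3.0*(2.2409 + 1.0277)
x^{k+1} = 1.258
Step 2: z-update.
Minimize 2*z^2 - 5*z + (3.0/2)*(1.258 - z - 1.0277)^2
FOC: (2*2 + 3.0)*z = 5 + 3.0*(1.258 - 1.0277)
z^{k+1} = 0.813
Step 3: u-update.
u^{k+1} = -1.0277 + 1.258 - 0.813 = -0.5827
Step 4: Primal residual = |1.258 - 0.813| = 0.445


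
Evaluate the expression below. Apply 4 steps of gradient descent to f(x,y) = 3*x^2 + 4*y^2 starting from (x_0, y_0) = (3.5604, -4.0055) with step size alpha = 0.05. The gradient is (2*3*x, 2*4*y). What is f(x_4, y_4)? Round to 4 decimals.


Gradient descent on f(x,y) = 3*x^2 + 4*y^2.
Starting point: (3.5604, -4.0055), alpha = 0.05
Step 1: grad_x = 2*3*3.5604 = 21.3624, grad_y = 2*4*-4.0055 = -32.044
  x_1 = 3.5604 - 0.05*21.3624 = 2.4923
  y_1 = -4.0055 - 0.05*-32.044 = -2.4033
Step 2: grad_x = 2*3*2.4923 = 14.9537, grad_y = 2*4*-2.4033 = -19.2264
  x_2 = 2.4923 - 0.05*14.9537 = 1.7446
  y_2 = -2.4033 - 0.05*-19.2264 = -1.442
Step 3: grad_x = 2*3*1.7446 = 10.4676, grad_y = 2*4*-1.442 = -11.5358
  x_3 = 1.7446 - 0.05*10.4676 = 1.2212
  y_3 = -1.442 - 0.05*-11.5358 = -0.8652
Step 4: grad_x = 2*3*1.2212 = 7.3273, grad_y = 2*4*-0.8652 = -6.9215
  x_4 = 1.2212 - 0.05*7.3273 = 0.8549
  y_4 = -0.8652 - 0.05*-6.9215 = -0.5191
f(0.8549, -0.5191) = 3*0.8549^2 + 4*(-0.5191)^2 = 3.2702


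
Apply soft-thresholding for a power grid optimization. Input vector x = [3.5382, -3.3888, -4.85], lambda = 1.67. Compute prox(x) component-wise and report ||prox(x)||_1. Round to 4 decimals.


Soft-thresholding with lambda = 1.67:
prox(3.5382) = sign(3.5382)*max(|3.5382| - 1.67, 0) = 1.8682
prox(-3.3888) = sign(-3.3888)*max(|-3.3888| - 1.67, 0) = -1.7188
prox(-4.85) = sign(-4.85)*max(|-4.85| - 1.67, 0) = -3.18
prox(x) = [1.8682, -1.7188, -3.18]
||prox(x)||_1 = 1.8682 + 1.7188 + 3.18 = 6.767


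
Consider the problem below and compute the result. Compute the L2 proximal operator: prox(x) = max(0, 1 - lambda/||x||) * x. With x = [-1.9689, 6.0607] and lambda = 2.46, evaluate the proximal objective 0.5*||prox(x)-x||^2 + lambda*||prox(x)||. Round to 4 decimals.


Step 1: Compute ||x||.
||x|| = 6.3725
Step 2: Compute scaling factor.
scale = max(0, 1 - 2.46/6.3725) = 0.614
Step 3: prox(x) = [-1.2088, 3.7211]
||prox(x)|| = 3.9125
Step 4: Proximal objective.
0.5*||prox-x||^2 = 3.0258
lambda*||prox|| = 9.6248
Total = 12.6505


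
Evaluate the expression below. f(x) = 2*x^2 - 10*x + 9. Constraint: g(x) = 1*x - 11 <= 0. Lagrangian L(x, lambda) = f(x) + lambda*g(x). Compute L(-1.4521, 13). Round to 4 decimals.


Step 1: Evaluate f(x).
f(-1.4521) = 2*(-1.4521)^2 - 10*(-1.4521) + 9 = 27.7382
Step 2: Evaluate g(x).
g(-1.4521) = 1*-1.4521 - 11 = -12.4521
Step 3: Compute Lagrangian.
L = 27.7382 + 13*-12.4521 = -134.1391


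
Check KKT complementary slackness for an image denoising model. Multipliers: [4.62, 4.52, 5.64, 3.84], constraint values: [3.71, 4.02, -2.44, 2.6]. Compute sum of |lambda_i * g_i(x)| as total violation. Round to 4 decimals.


KKT complementary slackness check:
lambda_1 * g_1 = 4.62 * 3.71 = 17.1402
lambda_2 * g_2 = 4.52 * 4.02 = 18.1704
lambda_3 * g_3 = 5.64 * -2.44 = -13.7616
lambda_4 * g_4 = 3.84 * 2.6 = 9.984
Total violation = 17.1402 + 18.1704 + 13.7616 + 9.984 = 59.0562


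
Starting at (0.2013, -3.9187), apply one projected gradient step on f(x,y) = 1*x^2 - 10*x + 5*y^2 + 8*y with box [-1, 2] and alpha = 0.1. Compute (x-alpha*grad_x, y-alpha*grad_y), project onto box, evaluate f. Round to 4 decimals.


Step 1: Compute gradient at (0.2013, -3.9187).
grad_x = 2*1*0.2013 - 10 = -9.5974
grad_y = 2*5*-3.9187 + 8 = -31.187
Step 2: Gradient step.
x_raw = 0.2013 - 0.1*-9.5974 = 1.161
y_raw = -3.9187 - 0.1*-31.187 = -0.8
Step 3: Project onto [-1, 2].
x_proj = clip(1.161) = 1.161
y_proj = clip(-0.8) = -0.8
Step 4: Evaluate f.
f(1.161, -0.8) = -13.4624


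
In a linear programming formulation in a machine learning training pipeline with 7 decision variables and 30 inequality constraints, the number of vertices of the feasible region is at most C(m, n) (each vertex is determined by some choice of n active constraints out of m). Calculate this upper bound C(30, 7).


Each vertex corresponds to some choice of n active constraints out of m, so the number of vertices is at most C(m, n) = m! / (n!(m-n)!).
m = 30, n = 7
Numerator: 30 * 29 * 28 * 27 * 26 * 25 * 24
Denominator: 7! = 5040
C(30, 7) = 2035800


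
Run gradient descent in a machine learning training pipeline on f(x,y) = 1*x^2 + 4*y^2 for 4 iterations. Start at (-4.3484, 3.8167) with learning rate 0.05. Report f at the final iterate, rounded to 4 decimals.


Gradient descent on f(x,y) = 1*x^2 + 4*y^2.
Starting point: (-4.3484, 3.8167), alpha = 0.05
Step 1: grad_x = 2*1*-4.3484 = -8.6968, grad_y = 2*4*3.8167 = 30.5336
  x_1 = -4.3484 - 0.05*-8.6968 = -3.9136
  y_1 = 3.8167 - 0.05*30.5336 = 2.29
Step 2: grad_x = 2*1*-3.9136 = -7.8271, grad_y = 2*4*2.29 = 18.3202
  x_2 = -3.9136 - 0.05*-7.8271 = -3.5222
  y_2 = 2.29 - 0.05*18.3202 = 1.374
Step 3: grad_x = 2*1*-3.5222 = -7.0444, grad_y = 2*4*1.374 = 10.9921
  x_3 = -3.5222 - 0.05*-7.0444 = -3.17
  y_3 = 1.374 - 0.05*10.9921 = 0.8244
Step 4: grad_x = 2*1*-3.17 = -6.34, grad_y = 2*4*0.8244 = 6.5953
  x_4 = -3.17 - 0.05*-6.34 = -2.853
  y_4 = 0.8244 - 0.05*6.5953 = 0.4946
f(-2.853, 0.4946) = 1*(-2.853)^2 + 4*0.4946^2 = 9.1182


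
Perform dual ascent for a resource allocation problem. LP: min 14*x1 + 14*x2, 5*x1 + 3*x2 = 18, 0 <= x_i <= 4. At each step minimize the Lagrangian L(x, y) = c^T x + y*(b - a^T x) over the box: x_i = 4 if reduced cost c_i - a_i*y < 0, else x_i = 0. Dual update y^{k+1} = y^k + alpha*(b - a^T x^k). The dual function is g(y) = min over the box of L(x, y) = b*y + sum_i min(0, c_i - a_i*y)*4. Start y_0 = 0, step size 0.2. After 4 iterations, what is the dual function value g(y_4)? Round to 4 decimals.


Dual ascent for LP: min 14*x1 + 14*x2, 5*x1 + 3*x2 = 18, 0 <= x_i <= 4
Step 1: y^k = 0.0, reduced costs: (14.0, 14.0)
  x^k = (0.0, 0.0), subgradient = b - a^T x = 18.0
  y^{k+1} = 0.0 + 0.2*18.0 = 3.6
Step 2: y^k = 3.6, reduced costs: (-4.0, 3.2)
  x^k = (4.0, 0.0), subgradient = b - a^T x = -2.0
  y^{k+1} = 3.6 + 0.2*-2.0 = 3.2
Step 3: y^k = 3.2, reduced costs: (-2.0, 4.4)
  x^k = (4.0, 0.0), subgradient = b - a^T x = -2.0
  y^{k+1} = 3.2 + 0.2*-2.0 = 2.8
Step 4: y^k = 2.8, reduced costs: (0.0, 5.6)
  x^k = (0.0, 0.0), subgradient = b - a^T x = 18.0
  y^{k+1} = 2.8 + 0.2*18.0 = 6.4
Dual objective at y_4 = 6.4: reduced costs (-18.0, -5.2), box minimizer x = (4.0, 4.0)
g(y_4) = b*y + (c1 - a1*y)*x1 + (c2 - a2*y)*x2 = 18*6.4 + (-18.0)*4.0 + (-5.2)*4.0 = 115.2 - 72.0 - 20.8 = 22.4


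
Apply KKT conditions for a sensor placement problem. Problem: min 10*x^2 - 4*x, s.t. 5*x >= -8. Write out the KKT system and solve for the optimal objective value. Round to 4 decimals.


Step 1: Try lambda = 0 (constraint inactive).
Stationarity: 2*10*x - 4 = 0
x* = 4/(2*10) = 0.2
Check constraint: 5*0.2 = 1.0 >= -8 -- satisfied.
Step 2: Compute optimal value.
f(x*) = 10*0.2^2 - 4*0.2 = -0.4


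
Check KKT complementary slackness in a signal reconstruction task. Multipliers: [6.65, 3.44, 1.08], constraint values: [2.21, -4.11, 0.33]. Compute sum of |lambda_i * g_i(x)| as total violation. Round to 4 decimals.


KKT complementary slackness check:
lambda_1 * g_1 = 6.65 * 2.21 = 14.6965
lambda_2 * g_2 = 3.44 * -4.11 = -14.1384
lambda_3 * g_3 = 1.08 * 0.33 = 0.3564
Total violation = 14.6965 + 14.1384 + 0.3564 = 29.1913


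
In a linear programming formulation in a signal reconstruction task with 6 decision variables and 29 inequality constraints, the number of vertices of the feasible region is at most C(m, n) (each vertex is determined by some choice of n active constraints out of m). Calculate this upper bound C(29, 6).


Each vertex corresponds to some choice of n active constraints out of m, so the number of vertices is at most C(m, n) = m! / (n!(m-n)!).
m = 29, n = 6
Numerator: 29 * 28 * 27 * 26 * 25 * 24
Denominator: 6! = 720
C(29, 6) = 475020


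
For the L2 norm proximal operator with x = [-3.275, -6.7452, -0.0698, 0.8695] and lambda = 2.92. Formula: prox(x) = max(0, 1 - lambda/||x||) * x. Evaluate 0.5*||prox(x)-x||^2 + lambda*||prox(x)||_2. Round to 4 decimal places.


Step 1: Compute ||x||.
||x|| = 7.5488
Step 2: Compute scaling factor.
scale = max(0, 1 - 2.92/7.5488) = 0.6132
Step 3: prox(x) = [-2.0082, -4.136, -0.0428, 0.5332]
||prox(x)|| = 4.6288
Step 4: Proximal objective.
0.5*||prox-x||^2 = 4.2632
lambda*||prox|| = 13.5161
Total = 17.7793


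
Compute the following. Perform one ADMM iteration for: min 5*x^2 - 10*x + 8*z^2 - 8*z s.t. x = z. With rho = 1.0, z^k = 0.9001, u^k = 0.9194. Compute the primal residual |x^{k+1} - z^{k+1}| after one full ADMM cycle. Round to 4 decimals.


ADMM iteration with rho = 1.0, z^k = 0.9001, u^k = 0.9194
Step 1: x-update.
Minimize 5*x^2 - 10*x + (1.0/2)*(x - 0.9001 + 0.9194)^2
FOC: (2*5 + 1.0)*x = 10 + 1.0*(0.9001 - 0.9194)
x^{k+1} = 0.9073
Step 2: z-update.
Minimize 8*z^2 - 8*z + (1.0/2)*(0.9073 - z + 0.9194)^2
FOC: (2*8 + 1.0)*z = 8 + 1.0*(0.9073 + 0.9194)
z^{k+1} = 0.578
Step 3: u-update.
u^{k+1} = 0.9194 + 0.9073 - 0.578 = 1.2487
Step 4: Primal residual = |0.9073 - 0.578| = 0.3293


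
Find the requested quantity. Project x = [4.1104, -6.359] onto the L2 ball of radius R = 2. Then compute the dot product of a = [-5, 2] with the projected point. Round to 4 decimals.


Step 1: Compute ||x|| (intermediates to 6 decimals).
||x|| = sqrt(4.1104^2 + (-6.359)^2) = 7.571808
Step 2: Project.
Since ||x|| > R, scale = R/||x|| = 2/7.571808 = 0.264138, proj(x) = scale * x
proj(x) = [1.085713, -1.679654]
Step 3: Dot product.
a^T * proj(x) = -5*1.085713 + 2*(-1.679654) = -8.7879


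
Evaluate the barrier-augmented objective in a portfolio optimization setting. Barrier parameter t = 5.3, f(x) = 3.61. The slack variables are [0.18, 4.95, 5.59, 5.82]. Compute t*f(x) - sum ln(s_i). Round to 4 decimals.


Step 1: Compute log-barrier.
ln values: [-1.7148, 1.5994, 1.721, 1.7613]
phi = -(-1.7148 + 1.5994 + 1.721 + 1.7613) = -3.3669
Step 2: Compute augmented objective.
t*f(x) = 5.3*3.61 = 19.133
Total = 19.133 - 3.3669 = 15.7661


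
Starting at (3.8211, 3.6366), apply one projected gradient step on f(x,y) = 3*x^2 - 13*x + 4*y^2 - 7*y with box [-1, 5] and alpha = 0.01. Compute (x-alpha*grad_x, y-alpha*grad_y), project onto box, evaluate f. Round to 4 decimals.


Step 1: Compute gradient at (3.8211, 3.6366).
grad_x = 2*3*3.8211 - 13 = 9.9266
grad_y = 2*4*3.6366 - 7 = 22.0928
Step 2: Gradient step.
x_raw = 3.8211 - 0.01*9.9266 = 3.7218
y_raw = 3.6366 - 0.01*22.0928 = 3.4157
Step 3: Project onto [-1, 5].
x_proj = clip(3.7218) = 3.7218
y_proj = clip(3.4157) = 3.4157
Step 4: Evaluate f.
f(3.7218, 3.4157) = 15.9299


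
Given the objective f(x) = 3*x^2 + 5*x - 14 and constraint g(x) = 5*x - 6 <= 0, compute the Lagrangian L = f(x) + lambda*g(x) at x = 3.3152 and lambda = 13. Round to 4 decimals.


Step 1: Evaluate f(x).
f(3.3152) = 3*3.3152^2 + 5*3.3152 - 14 = 35.5477
Step 2: Evaluate g(x).
g(3.3152) = 5*3.3152 - 6 = 10.576
Step 3: Compute Lagrangian.
L = 35.5477 + 13*10.576 = 173.0357


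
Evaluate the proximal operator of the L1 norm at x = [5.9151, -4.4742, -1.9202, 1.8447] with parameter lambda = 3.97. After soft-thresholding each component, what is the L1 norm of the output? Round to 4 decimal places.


Soft-thresholding with lambda = 3.97:
prox(5.9151) = sign(5.9151)*max(|5.9151| - 3.97, 0) = 1.9451
prox(-4.4742) = sign(-4.4742)*max(|-4.4742| - 3.97, 0) = -0.5042
prox(-1.9202) = sign(-1.9202)*max(|-1.9202| - 3.97, 0) = 0.0
prox(1.8447) = sign(1.8447)*max(|1.8447| - 3.97, 0) = 0.0
prox(x) = [1.9451, -0.5042, 0.0, 0.0]
||prox(x)||_1 = 1.9451 + 0.5042 + 0.0 + 0.0 = 2.4493


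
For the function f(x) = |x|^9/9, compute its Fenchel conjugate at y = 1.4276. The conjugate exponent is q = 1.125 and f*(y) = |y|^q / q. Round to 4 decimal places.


The conjugate exponent q satisfies 1/p + 1/q = 1.
p = 9, so q = 9/(9 - 1) = 1.125
|y|^q = 1.4276^1.125 = 1.4926
f*(1.4276) = 1.4926 / 1.125 = 1.3267


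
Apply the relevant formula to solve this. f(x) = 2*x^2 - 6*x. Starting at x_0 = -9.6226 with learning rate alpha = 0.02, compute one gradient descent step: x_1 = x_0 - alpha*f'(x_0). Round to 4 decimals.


We compute the gradient at x_0 and apply the update.
f'(x) = 4*x - 6
f'(-9.6226) = 4*-9.6226 - 6 = -44.4904
x_1 = -9.6226 - 0.02*-44.4904 = -8.7328


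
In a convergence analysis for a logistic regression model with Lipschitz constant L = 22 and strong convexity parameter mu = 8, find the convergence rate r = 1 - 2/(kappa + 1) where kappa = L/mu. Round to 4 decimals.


Step 1: Compute the condition number.
kappa = L/mu = 22/8 = 2.75
Step 2: Compute the convergence rate.
r = 1 - 2/(kappa + 1) = 1 - 2*mu/(L + mu) = (L - mu)/(L + mu) = 14/30 = 0.4667


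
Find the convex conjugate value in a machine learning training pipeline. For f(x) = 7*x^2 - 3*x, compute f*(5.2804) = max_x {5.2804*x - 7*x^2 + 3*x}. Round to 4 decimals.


f*(y) = sup_x {y*x - a*x^2 - b*x} = sup_x {(y-b)*x - a*x^2}
FOC: (y - b) - 2a*x = 0 => x* = (y - b)/(2a)
x* = (5.2804 + 3)/(2*7) = 0.5915
f*(5.2804) = (y-b)^2/(4a) = (5.2804 + 3)^2/(4*7)
= 68.565/28 = 2.4488


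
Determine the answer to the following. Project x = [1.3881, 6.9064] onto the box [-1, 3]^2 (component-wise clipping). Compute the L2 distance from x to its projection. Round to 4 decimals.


Project each component onto [-1, 3].
clip(1.3881) = 1.3881, clip(6.9064) = 3.0
Projection = [1.3881, 3.0]
Squared diffs: [0.0, 15.26]
Distance = sqrt(15.26) = 3.9064


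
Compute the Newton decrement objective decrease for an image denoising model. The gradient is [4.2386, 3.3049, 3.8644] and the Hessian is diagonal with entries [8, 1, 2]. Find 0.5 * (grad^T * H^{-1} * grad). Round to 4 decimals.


Step 1: H is diagonal, so H^(-1) * g = [0.5298, 3.3049, 1.9322].
Step 2: g^T H^(-1) g = sum_i g_i^2 / H_ii
  = (4.2386)^2/8 + (3.3049)^2/1 + (3.8644)^2/2
  = 2.2457 + 10.9224 + 7.4668 = 20.6349
Step 3: Objective decrease = 0.5 * g^T H^(-1) g = 10.3174


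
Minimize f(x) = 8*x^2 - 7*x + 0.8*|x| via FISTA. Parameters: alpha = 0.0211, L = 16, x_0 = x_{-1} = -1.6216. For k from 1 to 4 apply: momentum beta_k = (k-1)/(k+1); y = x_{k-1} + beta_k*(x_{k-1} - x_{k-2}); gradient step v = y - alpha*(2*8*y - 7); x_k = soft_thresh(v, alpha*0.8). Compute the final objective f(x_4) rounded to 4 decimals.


FISTA on f(x) = 8*x^2 - 7*x + 0.8*|x|
L = 16, alpha = 0.0211
Iteration 1: beta = 0.0, y = -1.6216 + 0.0*(-1.6216 + 1.6216) = -1.6216
  grad(y) = -32.9456, v = y - alpha*grad = -0.9264
  prox(v) = soft_thresh(-0.9264, 0.0169) = -0.9096
Iteration 2: beta = 0.3333, y = -0.9096 + 0.3333*(-0.9096 + 1.6216) = -0.6722
  grad(y) = -17.7556, v = y - alpha*grad = -0.2976
  prox(v) = soft_thresh(-0.2976, 0.0169) = -0.2807
Iteration 3: beta = 0.5, y = -0.2807 + 0.5*(-0.2807 + 0.9096) = 0.0337
  grad(y) = -6.4603, v = y - alpha*grad = 0.17
  prox(v) = soft_thresh(0.17, 0.0169) = 0.1532
Iteration 4: beta = 0.6, y = 0.1532 + 0.6*(0.1532 + 0.2807) = 0.4135
  grad(y) = -0.3843, v = y - alpha*grad = 0.4216
  prox(v) = soft_thresh(0.4216, 0.0169) = 0.4047
f(x_4) = 8*0.4047^2 - 7*0.4047 + 0.8*|0.4047| = -1.1989


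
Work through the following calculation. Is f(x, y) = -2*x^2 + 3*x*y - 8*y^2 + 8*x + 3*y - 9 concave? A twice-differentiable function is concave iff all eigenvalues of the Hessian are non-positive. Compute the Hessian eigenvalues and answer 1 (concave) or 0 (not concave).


The Hessian of f(x,y) = -2*x^2 + 3*x*y - 8*y^2 + 8*x + 3*y - 9 is:
H = [[-4, 3], [3, -16]]
Trace = -4 - 16 = -20
Determinant = -4*-16 - (3)^2 = 55
Discriminant = (-20)^2 - 4*55 = 180.0
Eigenvalues: lambda_1 = -16.7082, lambda_2 = -3.2918
The function is concave.

1


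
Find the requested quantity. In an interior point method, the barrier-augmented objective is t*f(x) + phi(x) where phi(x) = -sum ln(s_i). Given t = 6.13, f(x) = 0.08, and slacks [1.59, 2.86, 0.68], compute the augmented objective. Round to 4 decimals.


Step 1: Compute log-barrier.
ln values: [0.4637, 1.0508, -0.3857]
phi = -(0.4637 + 1.0508 - 0.3857) = -1.1289
Step 2: Compute augmented objective.
t*f(x) = 6.13*0.08 = 0.4904
Total = 0.4904 - 1.1289 = -0.6385


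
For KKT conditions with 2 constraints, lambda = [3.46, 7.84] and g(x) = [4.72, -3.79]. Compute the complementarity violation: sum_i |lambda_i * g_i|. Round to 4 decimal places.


KKT complementary slackness check:
lambda_1 * g_1 = 3.46 * 4.72 = 16.3312
lambda_2 * g_2 = 7.84 * -3.79 = -29.7136
Total violation = 16.3312 + 29.7136 = 46.0448


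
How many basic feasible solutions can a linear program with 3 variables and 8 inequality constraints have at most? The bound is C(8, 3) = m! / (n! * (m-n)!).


Each vertex corresponds to some choice of n active constraints out of m, so the number of vertices is at most C(m, n) = m! / (n!(m-n)!).
m = 8, n = 3
Numerator: 8 * 7 * 6
Denominator: 3! = 6
C(8, 3) = 56


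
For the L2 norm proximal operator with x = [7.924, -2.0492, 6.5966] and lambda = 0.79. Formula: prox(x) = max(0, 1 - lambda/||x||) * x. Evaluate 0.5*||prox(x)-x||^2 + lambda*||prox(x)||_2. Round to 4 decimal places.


Step 1: Compute ||x||.
||x|| = 10.5121
Step 2: Compute scaling factor.
scale = max(0, 1 - 0.79/10.5121) = 0.9248
Step 3: prox(x) = [7.3285, -1.8952, 6.1009]
||prox(x)|| = 9.7221
Step 4: Proximal objective.
0.5*||prox-x||^2 = 0.3121
lambda*||prox|| = 7.6805
Total = 7.9925


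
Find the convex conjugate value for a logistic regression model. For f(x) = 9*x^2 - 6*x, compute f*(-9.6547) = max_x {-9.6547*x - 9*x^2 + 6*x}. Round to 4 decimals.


f*(y) = sup_x {y*x - a*x^2 - b*x} = sup_x {(y-b)*x - a*x^2}
FOC: (y - b) - 2a*x = 0 => x* = (y - b)/(2a)
x* = (-9.6547 + 6)/(2*9) = -0.203
f*(-9.6547) = (y-b)^2/(4a) = (-9.6547 + 6)^2/(4*9)
= 13.3568/36 = 0.371


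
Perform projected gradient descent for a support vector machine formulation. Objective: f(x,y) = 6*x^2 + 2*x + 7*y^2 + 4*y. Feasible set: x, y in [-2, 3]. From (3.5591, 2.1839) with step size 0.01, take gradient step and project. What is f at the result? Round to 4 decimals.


Step 1: Compute gradient at (3.5591, 2.1839).
grad_x = 2*6*3.5591 + 2 = 44.7092
grad_y = 2*7*2.1839 + 4 = 34.5746
Step 2: Gradient step.
x_raw = 3.5591 - 0.01*44.7092 = 3.112
y_raw = 2.1839 - 0.01*34.5746 = 1.8382
Step 3: Project onto [-2, 3].
x_proj = clip(3.112) = 3.0
y_proj = clip(1.8382) = 1.8382
Step 4: Evaluate f.
f(3.0, 1.8382) = 91.0043


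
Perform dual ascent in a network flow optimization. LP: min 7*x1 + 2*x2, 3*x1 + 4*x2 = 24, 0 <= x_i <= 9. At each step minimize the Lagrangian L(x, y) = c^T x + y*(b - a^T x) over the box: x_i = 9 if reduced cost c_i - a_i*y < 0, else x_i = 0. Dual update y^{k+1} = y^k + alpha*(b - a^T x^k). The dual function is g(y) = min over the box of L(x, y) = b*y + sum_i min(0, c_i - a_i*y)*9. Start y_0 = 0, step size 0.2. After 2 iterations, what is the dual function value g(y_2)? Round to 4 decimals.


Dual ascent for LP: min 7*x1 + 2*x2, 3*x1 + 4*x2 = 24, 0 <= x_i <= 9
Step 1: y^k = 0.0, reduced costs: (7.0, 2.0)
  x^k = (0.0, 0.0), subgradient = b - a^T x = 24.0
  y^{k+1} = 0.0 + 0.2*24.0 = 4.8
Step 2: y^k = 4.8, reduced costs: (-7.4, -17.2)
  x^k = (9.0, 9.0), subgradient = b - a^T x = -39.0
  y^{k+1} = 4.8 + 0.2*-39.0 = -3.0
Dual objective at y_2 = -3.0: reduced costs (16.0, 14.0), box minimizer x = (0.0, 0.0)
g(y_2) = b*y + (c1 - a1*y)*x1 + (c2 - a2*y)*x2 = 24*(-3.0) + 16.0*0.0 + 14.0*0.0 = -72.0 + 0.0 + 0.0 = -72.0


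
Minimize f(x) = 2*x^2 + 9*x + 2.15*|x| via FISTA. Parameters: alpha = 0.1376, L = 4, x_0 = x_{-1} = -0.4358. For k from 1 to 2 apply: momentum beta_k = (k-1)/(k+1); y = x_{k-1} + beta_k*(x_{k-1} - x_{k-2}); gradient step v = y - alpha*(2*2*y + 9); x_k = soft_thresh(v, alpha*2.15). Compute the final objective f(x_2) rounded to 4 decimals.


FISTA on f(x) = 2*x^2 + 9*x + 2.15*|x|
L = 4, alpha = 0.1376
Iteration 1: beta = 0.0, y = -0.4358 + 0.0*(-0.4358 + 0.4358) = -0.4358
  grad(y) = 7.2568, v = y - alpha*grad = -1.4343
  prox(v) = soft_thresh(-1.4343, 0.2958) = -1.1385
Iteration 2: beta = 0.3333, y = -1.1385 + 0.3333*(-1.1385 + 0.4358) = -1.3727
  grad(y) = 3.5091, v = y - alpha*grad = -1.8556
  prox(v) = soft_thresh(-1.8556, 0.2958) = -1.5597
f(x_2) = 2*(-1.5597)^2 + 9*(-1.5597) + 2.15*|-1.5597| = -5.8186


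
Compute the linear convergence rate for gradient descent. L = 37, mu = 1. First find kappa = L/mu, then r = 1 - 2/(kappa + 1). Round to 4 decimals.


Step 1: Compute the condition number.
kappa = L/mu = 37/1 = 37.0
Step 2: Compute the convergence rate.
r = 1 - 2/(kappa + 1) = 1 - 2*mu/(L + mu) = (L - mu)/(L + mu) = 36/38 = 0.9474


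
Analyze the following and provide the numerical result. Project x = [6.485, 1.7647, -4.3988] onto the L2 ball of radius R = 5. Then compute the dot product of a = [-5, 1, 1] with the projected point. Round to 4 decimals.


Step 1: Compute ||x|| (intermediates to 6 decimals).
||x|| = sqrt(6.485^2 + 1.7647^2 + (-4.3988)^2) = 8.032362
Step 2: Project.
Since ||x|| > R, scale = R/||x|| = 5/8.032362 = 0.622482, proj(x) = scale * x
proj(x) = [4.036796, 1.098494, -2.738174]
Step 3: Dot product.
a^T * proj(x) = -5*4.036796 + 1*1.098494 + 1*(-2.738174) = -21.8237


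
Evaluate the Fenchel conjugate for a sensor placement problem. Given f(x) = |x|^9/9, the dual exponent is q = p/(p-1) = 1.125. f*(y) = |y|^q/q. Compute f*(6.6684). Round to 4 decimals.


The conjugate exponent q satisfies 1/p + 1/q = 1.
p = 9, so q = 9/(9 - 1) = 1.125
|y|^q = 6.6684^1.125 = 8.4533
f*(6.6684) = 8.4533 / 1.125 = 7.514


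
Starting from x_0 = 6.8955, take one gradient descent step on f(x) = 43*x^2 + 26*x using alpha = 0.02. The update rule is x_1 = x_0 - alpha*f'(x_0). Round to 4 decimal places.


We compute the gradient at x_0 and apply the update.
f'(x) = 86*x + 26
f'(6.8955) = 86*6.8955 + 26 = 619.013
x_1 = 6.8955 - 0.02*619.013 = -5.4848


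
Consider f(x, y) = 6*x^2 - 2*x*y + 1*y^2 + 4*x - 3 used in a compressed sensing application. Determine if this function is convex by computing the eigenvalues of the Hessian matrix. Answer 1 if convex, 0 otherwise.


The Hessian of f(x,y) = 6*x^2 - 2*x*y + 1*y^2 + 4*x - 3 is:
H = [[12, -2], [-2, 2]]
Trace = 12 + 2 = 14
Determinant = 12*2 - (-2)^2 = 20
Discriminant = (14)^2 - 4*20 = 116.0
Eigenvalues: lambda_1 = 1.6148, lambda_2 = 12.3852
The function is convex.

1


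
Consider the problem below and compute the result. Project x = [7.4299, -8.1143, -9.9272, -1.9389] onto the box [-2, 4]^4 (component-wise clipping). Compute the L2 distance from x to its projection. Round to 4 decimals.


Project each component onto [-2, 4].
clip(7.4299) = 4.0, clip(-8.1143) = -2.0, clip(-9.9272) = -2.0, clip(-1.9389) = -1.9389
Projection = [4.0, -2.0, -2.0, -1.9389]
Squared diffs: [11.7642, 37.3847, 62.8405, 0.0]
Distance = sqrt(111.9894) = 10.5825


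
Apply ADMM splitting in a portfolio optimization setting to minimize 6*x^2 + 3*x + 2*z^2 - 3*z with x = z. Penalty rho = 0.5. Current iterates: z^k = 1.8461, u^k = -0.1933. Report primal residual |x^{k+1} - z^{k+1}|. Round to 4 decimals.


ADMM iteration with rho = 0.5, z^k = 1.8461, u^k = -0.1933
Step 1: x-update.
Minimize 6*x^2 + 3*x + (0.5/2)*(x - 1.8461 - 0.1933)^2
FOC: (2*6 + 0.5)*x = -3 + 0.5*(1.8461 + 0.1933)
x^{k+1} = -0.1584
Step 2: z-update.
Minimize 2*z^2 - 3*z + (0.5/2)*(-0.1584 - z - 0.1933)^2
FOC: (2*2 + 0.5)*z = 3 + 0.5*(-0.1584 - 0.1933)
z^{k+1} = 0.6276
Step 3: u-update.
u^{k+1} = -0.1933 - 0.1584 - 0.6276 = -0.9793
Step 4: Primal residual = |-0.1584 - 0.6276| = 0.786


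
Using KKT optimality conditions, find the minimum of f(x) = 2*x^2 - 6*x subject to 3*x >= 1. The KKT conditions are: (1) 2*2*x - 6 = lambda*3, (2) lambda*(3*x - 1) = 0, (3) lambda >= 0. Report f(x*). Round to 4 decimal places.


Step 1: Try lambda = 0 (constraint inactive).
Stationarity: 2*2*x - 6 = 0
x* = 6/(2*2) = 1.5
Check constraint: 3*1.5 = 4.5 >= 1 -- satisfied.
Step 2: Compute optimal value.
f(x*) = 2*1.5^2 - 6*1.5 = -4.5


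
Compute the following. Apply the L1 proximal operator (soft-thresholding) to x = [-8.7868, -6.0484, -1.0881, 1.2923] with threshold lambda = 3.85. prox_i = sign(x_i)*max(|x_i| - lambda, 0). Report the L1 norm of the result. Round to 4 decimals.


Soft-thresholding with lambda = 3.85:
prox(-8.7868) = sign(-8.7868)*max(|-8.7868| - 3.85, 0) = -4.9368
prox(-6.0484) = sign(-6.0484)*max(|-6.0484| - 3.85, 0) = -2.1984
prox(-1.0881) = sign(-1.0881)*max(|-1.0881| - 3.85, 0) = 0.0
prox(1.2923) = sign(1.2923)*max(|1.2923| - 3.85, 0) = 0.0
prox(x) = [-4.9368, -2.1984, 0.0, 0.0]
||prox(x)||_1 = 4.9368 + 2.1984 + 0.0 + 0.0 = 7.1352


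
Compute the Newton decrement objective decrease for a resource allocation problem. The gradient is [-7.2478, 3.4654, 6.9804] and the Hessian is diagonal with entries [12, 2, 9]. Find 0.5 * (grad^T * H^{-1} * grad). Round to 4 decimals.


Step 1: H is diagonal, so H^(-1) * g = [-0.604, 1.7327, 0.7756].
Step 2: g^T H^(-1) g = sum_i g_i^2 / H_ii
  = (-7.2478)^2/12 + (3.4654)^2/2 + (6.9804)^2/9
  = 4.3776 + 6.0045 + 5.414 = 15.796
Step 3: Objective decrease = 0.5 * g^T H^(-1) g = 7.898


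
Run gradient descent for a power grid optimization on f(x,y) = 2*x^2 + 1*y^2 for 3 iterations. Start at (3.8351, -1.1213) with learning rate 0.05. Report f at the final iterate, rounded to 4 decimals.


Gradient descent on f(x,y) = 2*x^2 + 1*y^2.
Starting point: (3.8351, -1.1213), alpha = 0.05
Step 1: grad_x = 2*2*3.8351 = 15.3404, grad_y = 2*1*-1.1213 = -2.2426
  x_1 = 3.8351 - 0.05*15.3404 = 3.0681
  y_1 = -1.1213 - 0.05*-2.2426 = -1.0092
Step 2: grad_x = 2*2*3.0681 = 12.2723, grad_y = 2*1*-1.0092 = -2.0183
  x_2 = 3.0681 - 0.05*12.2723 = 2.4545
  y_2 = -1.0092 - 0.05*-2.0183 = -0.9083
Step 3: grad_x = 2*2*2.4545 = 9.8179, grad_y = 2*1*-0.9083 = -1.8165
  x_3 = 2.4545 - 0.05*9.8179 = 1.9636
  y_3 = -0.9083 - 0.05*-1.8165 = -0.8174
f(1.9636, -0.8174) = 2*1.9636^2 + 1*(-0.8174)^2 = 8.3794


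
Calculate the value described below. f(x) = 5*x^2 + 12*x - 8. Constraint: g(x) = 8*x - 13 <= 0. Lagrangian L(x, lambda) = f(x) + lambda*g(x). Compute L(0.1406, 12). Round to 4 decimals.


Step 1: Evaluate f(x).
f(0.1406) = 5*0.1406^2 + 12*0.1406 - 8 = -6.214
Step 2: Evaluate g(x).
g(0.1406) = 8*0.1406 - 13 = -11.8752
Step 3: Compute Lagrangian.
L = -6.214 + 12*-11.8752 = -148.7164


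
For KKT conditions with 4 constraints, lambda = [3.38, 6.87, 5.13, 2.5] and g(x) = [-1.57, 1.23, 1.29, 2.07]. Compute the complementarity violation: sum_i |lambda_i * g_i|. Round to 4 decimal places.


KKT complementary slackness check:
lambda_1 * g_1 = 3.38 * -1.57 = -5.3066
lambda_2 * g_2 = 6.87 * 1.23 = 8.4501
lambda_3 * g_3 = 5.13 * 1.29 = 6.6177
lambda_4 * g_4 = 2.5 * 2.07 = 5.175
Total violation = 5.3066 + 8.4501 + 6.6177 + 5.175 = 25.5494


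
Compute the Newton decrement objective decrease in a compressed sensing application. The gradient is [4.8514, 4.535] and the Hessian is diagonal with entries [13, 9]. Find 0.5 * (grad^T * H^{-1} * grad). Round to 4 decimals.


Step 1: H is diagonal, so H^(-1) * g = [0.3732, 0.5039].
Step 2: g^T H^(-1) g = sum_i g_i^2 / H_ii
  = (4.8514)^2/13 + (4.535)^2/9
  = 1.8105 + 2.2851 = 4.0956
Step 3: Objective decrease = 0.5 * g^T H^(-1) g = 2.0478


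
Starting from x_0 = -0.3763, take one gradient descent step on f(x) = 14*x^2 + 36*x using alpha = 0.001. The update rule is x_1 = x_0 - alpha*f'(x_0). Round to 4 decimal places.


We compute the gradient at x_0 and apply the update.
f'(x) = 28*x + 36
f'(-0.3763) = 28*-0.3763 + 36 = 25.4636
x_1 = -0.3763 - 0.001*25.4636 = -0.4018


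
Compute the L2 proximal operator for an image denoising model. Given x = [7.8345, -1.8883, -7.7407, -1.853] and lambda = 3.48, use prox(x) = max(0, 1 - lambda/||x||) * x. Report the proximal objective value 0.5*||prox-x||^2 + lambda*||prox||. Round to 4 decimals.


Step 1: Compute ||x||.
||x|| = 11.3268
Step 2: Compute scaling factor.
scale = max(0, 1 - 3.48/11.3268) = 0.6928
Step 3: prox(x) = [5.4275, -1.3081, -5.3625, -1.2837]
||prox(x)|| = 7.8468
Step 4: Proximal objective.
0.5*||prox-x||^2 = 6.0552
lambda*||prox|| = 27.3069
Total = 33.3622


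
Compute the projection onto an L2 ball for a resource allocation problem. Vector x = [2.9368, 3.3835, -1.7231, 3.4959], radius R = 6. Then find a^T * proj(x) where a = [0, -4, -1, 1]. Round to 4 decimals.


Step 1: Compute ||x|| (intermediates to 6 decimals).
||x|| = sqrt(2.9368^2 + 3.3835^2 + (-1.7231)^2 + 3.4959^2) = 5.938287
Step 2: Project.
Since ||x|| <= R, proj = x (no scaling needed).
proj(x) = [2.9368, 3.3835, -1.7231, 3.4959]
Step 3: Dot product.
a^T * proj(x) = 0*2.9368 - 4*3.3835 - 1*(-1.7231) + 1*3.4959 = -8.315


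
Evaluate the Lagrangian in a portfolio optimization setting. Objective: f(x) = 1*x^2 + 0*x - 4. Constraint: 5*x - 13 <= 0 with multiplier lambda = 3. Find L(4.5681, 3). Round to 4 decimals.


Step 1: Evaluate f(x).
f(4.5681) = 1*4.5681^2 + 0*4.5681 - 4 = 16.8675
Step 2: Evaluate g(x).
g(4.5681) = 5*4.5681 - 13 = 9.8405
Step 3: Compute Lagrangian.
L = 16.8675 + 3*9.8405 = 46.389


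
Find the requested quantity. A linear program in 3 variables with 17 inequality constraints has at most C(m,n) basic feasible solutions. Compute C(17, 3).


Each vertex corresponds to some choice of n active constraints out of m, so the number of vertices is at most C(m, n) = m! / (n!(m-n)!).
m = 17, n = 3
Numerator: 17 * 16 * 15
Denominator: 3! = 6
C(17, 3) = 680


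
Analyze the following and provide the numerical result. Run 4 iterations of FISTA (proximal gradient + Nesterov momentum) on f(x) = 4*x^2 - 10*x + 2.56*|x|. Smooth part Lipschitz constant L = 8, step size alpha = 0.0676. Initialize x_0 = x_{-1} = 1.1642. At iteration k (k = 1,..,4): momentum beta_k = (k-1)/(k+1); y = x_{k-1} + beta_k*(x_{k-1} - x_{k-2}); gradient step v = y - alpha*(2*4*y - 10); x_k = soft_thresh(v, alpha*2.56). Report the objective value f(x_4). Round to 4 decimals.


FISTA on f(x) = 4*x^2 - 10*x + 2.56*|x|
L = 8, alpha = 0.0676
Iteration 1: beta = 0.0, y = 1.1642 + 0.0*(1.1642 - 1.1642) = 1.1642
  grad(y) = -0.6864, v = y - alpha*grad = 1.2106
  prox(v) = soft_thresh(1.2106, 0.1731) = 1.0375
Iteration 2: beta = 0.3333, y = 1.0375 + 0.3333*(1.0375 - 1.1642) = 0.9953
  grad(y) = -2.0374, v = y - alpha*grad = 1.1331
  prox(v) = soft_thresh(1.1331, 0.1731) = 0.96
Iteration 3: beta = 0.5, y = 0.96 + 0.5*(0.96 - 1.0375) = 0.9212
  grad(y) = -2.6302, v = y - alpha*grad = 1.099
  prox(v) = soft_thresh(1.099, 0.1731) = 0.926
Iteration 4: beta = 0.6, y = 0.926 + 0.6*(0.926 - 0.96) = 0.9056
  grad(y) = -2.7556, v = y - alpha*grad = 1.0918
  prox(v) = soft_thresh(1.0918, 0.1731) = 0.9188
f(x_4) = 4*0.9188^2 - 10*0.9188 + 2.56*|0.9188| = -3.4591


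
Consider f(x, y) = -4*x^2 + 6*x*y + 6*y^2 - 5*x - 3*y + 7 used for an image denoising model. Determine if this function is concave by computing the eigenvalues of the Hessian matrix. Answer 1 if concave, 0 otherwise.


The Hessian of f(x,y) = -4*x^2 + 6*x*y + 6*y^2 - 5*x - 3*y + 7 is:
H = [[-8, 6], [6, 12]]
Trace = -8 + 12 = 4
Determinant = -8*12 - (6)^2 = -132
Discriminant = (4)^2 - 4*-132 = 544.0
Eigenvalues: lambda_1 = -9.6619, lambda_2 = 13.6619
The function is not concave.

0


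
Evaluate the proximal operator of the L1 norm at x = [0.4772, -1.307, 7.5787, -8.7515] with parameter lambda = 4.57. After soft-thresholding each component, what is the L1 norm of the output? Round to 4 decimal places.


Soft-thresholding with lambda = 4.57:
prox(0.4772) = sign(0.4772)*max(|0.4772| - 4.57, 0) = 0.0
prox(-1.307) = sign(-1.307)*max(|-1.307| - 4.57, 0) = 0.0
prox(7.5787) = sign(7.5787)*max(|7.5787| - 4.57, 0) = 3.0087
prox(-8.7515) = sign(-8.7515)*max(|-8.7515| - 4.57, 0) = -4.1815
prox(x) = [0.0, 0.0, 3.0087, -4.1815]
||prox(x)||_1 = 0.0 + 0.0 + 3.0087 + 4.1815 = 7.1902


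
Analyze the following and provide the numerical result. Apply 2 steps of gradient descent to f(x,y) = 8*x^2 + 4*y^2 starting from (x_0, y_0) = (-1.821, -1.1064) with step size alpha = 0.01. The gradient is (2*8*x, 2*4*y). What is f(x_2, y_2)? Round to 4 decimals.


Gradient descent on f(x,y) = 8*x^2 + 4*y^2.
Starting point: (-1.821, -1.1064), alpha = 0.01
Step 1: grad_x = 2*8*-1.821 = -29.136, grad_y = 2*4*-1.1064 = -8.8512
  x_1 = -1.821 - 0.01*-29.136 = -1.5296
  y_1 = -1.1064 - 0.01*-8.8512 = -1.0179
Step 2: grad_x = 2*8*-1.5296 = -24.4742, grad_y = 2*4*-1.0179 = -8.1431
  x_2 = -1.5296 - 0.01*-24.4742 = -1.2849
  y_2 = -1.0179 - 0.01*-8.1431 = -0.9365
f(-1.2849, -0.9365) = 8*(-1.2849)^2 + 4*(-0.9365)^2 = 16.7155


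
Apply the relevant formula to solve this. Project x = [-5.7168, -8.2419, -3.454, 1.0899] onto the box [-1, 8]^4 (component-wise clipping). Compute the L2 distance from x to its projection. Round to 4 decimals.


Project each component onto [-1, 8].
clip(-5.7168) = -1.0, clip(-8.2419) = -1.0, clip(-3.454) = -1.0, clip(1.0899) = 1.0899
Projection = [-1.0, -1.0, -1.0, 1.0899]
Squared diffs: [22.2482, 52.4451, 6.0221, 0.0]
Distance = sqrt(80.7154) = 8.9842
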